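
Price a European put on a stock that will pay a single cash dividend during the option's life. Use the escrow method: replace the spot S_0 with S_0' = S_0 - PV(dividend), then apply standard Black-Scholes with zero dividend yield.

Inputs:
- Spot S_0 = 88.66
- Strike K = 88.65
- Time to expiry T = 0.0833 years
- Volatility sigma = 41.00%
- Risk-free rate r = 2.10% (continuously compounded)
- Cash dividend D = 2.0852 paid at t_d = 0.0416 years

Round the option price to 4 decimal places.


PV(D) = D * exp(-r * t_d) = 2.0852 * 0.99912678 = 2.08337916
S_0' = S_0 - PV(D) = 88.6600 - 2.08337916 = 86.57662084
d1 = (ln(S_0'/K) + (r + sigma^2/2)*T) / (sigma*sqrt(T)) = -0.12604716
d2 = d1 - sigma*sqrt(T) = -0.24438030
exp(-rT) = 0.99825223
N(-d1) = 0.55015270; N(-d2) = 0.59653185
P = K * exp(-rT) * N(-d2) - S_0' * N(-d1) = 88.6500 * 0.99825223 * 0.59653185 - 86.57662084 * 0.55015270 = 5.1598

Answer: Price = 5.1598


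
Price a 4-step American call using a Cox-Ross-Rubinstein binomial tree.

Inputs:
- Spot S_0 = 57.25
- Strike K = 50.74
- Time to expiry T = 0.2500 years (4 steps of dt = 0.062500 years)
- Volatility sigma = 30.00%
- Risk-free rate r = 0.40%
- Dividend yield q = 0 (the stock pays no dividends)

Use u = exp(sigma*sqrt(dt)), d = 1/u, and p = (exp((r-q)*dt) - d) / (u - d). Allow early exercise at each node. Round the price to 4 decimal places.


Answer: Price = V(0,0) = 7.5462

Derivation:
dt = T/N = 0.062500
u = exp(sigma*sqrt(dt)) = 1.077884; d = 1/u = 0.927743
p = (exp((r-q)*dt) - d) / (u - d) = 0.482924
Discount per step: exp(-r*dt) = 0.999750
Stock lattice S(k, i) with i counting down-moves:
  k=0: S(0,0) = 57.2500
  k=1: S(1,0) = 61.7089; S(1,1) = 53.1133
  k=2: S(2,0) = 66.5150; S(2,1) = 57.2500; S(2,2) = 49.2755
  k=3: S(3,0) = 71.6955; S(3,1) = 61.7089; S(3,2) = 53.1133; S(3,3) = 45.7151
  k=4: S(4,0) = 77.2794; S(4,1) = 66.5150; S(4,2) = 57.2500; S(4,3) = 49.2755; S(4,4) = 42.4118
Terminal payoffs V(N, i) = max(S_T - K, 0):
  V(4,0) = 26.539417; V(4,1) = 15.775010; V(4,2) = 6.510000; V(4,3) = 0.000000; V(4,4) = 0.000000
Backward induction: V(k, i) = exp(-r*dt) * [p * V(k+1, i) + (1-p) * V(k+1, i+1)]; then take max(V_cont, immediate exercise) for American.
  V(3,0) = exp(-r*dt) * [p*26.539417 + (1-p)*15.775010] = 20.968159; exercise = 20.955476; V(3,0) = max -> 20.968159
  V(3,1) = exp(-r*dt) * [p*15.775010 + (1-p)*6.510000] = 10.981551; exercise = 10.968868; V(3,1) = max -> 10.981551
  V(3,2) = exp(-r*dt) * [p*6.510000 + (1-p)*0.000000] = 3.143050; exercise = 2.373315; V(3,2) = max -> 3.143050
  V(3,3) = exp(-r*dt) * [p*0.000000 + (1-p)*0.000000] = 0.000000; exercise = 0.000000; V(3,3) = max -> 0.000000
  V(2,0) = exp(-r*dt) * [p*20.968159 + (1-p)*10.981551] = 15.800374; exercise = 15.775010; V(2,0) = max -> 15.800374
  V(2,1) = exp(-r*dt) * [p*10.981551 + (1-p)*3.143050] = 6.926719; exercise = 6.510000; V(2,1) = max -> 6.926719
  V(2,2) = exp(-r*dt) * [p*3.143050 + (1-p)*0.000000] = 1.517475; exercise = 0.000000; V(2,2) = max -> 1.517475
  V(1,0) = exp(-r*dt) * [p*15.800374 + (1-p)*6.926719] = 11.209218; exercise = 10.968868; V(1,0) = max -> 11.209218
  V(1,1) = exp(-r*dt) * [p*6.926719 + (1-p)*1.517475] = 4.128697; exercise = 2.373315; V(1,1) = max -> 4.128697
  V(0,0) = exp(-r*dt) * [p*11.209218 + (1-p)*4.128697] = 7.546165; exercise = 6.510000; V(0,0) = max -> 7.546165


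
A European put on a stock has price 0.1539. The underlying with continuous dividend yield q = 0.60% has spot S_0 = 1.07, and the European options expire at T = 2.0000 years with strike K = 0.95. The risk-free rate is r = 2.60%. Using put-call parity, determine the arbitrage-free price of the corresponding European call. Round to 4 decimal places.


Answer: Call price = 0.3093

Derivation:
Put-call parity: C - P = S_0 * exp(-qT) - K * exp(-rT).
S_0 * exp(-qT) = 1.0700 * 0.98807171 = 1.05723673
K * exp(-rT) = 0.9500 * 0.94932887 = 0.90186242
C = P + S*exp(-qT) - K*exp(-rT)
C = 0.1539 + 1.05723673 - 0.90186242 = 0.3093


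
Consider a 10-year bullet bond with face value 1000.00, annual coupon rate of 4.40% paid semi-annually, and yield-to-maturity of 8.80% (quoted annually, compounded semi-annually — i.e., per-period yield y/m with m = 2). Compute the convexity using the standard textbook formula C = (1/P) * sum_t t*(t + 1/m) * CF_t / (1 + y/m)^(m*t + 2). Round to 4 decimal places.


Coupon per period c = face * coupon_rate / m = 22.000000
Periods per year m = 2; per-period yield y/m = 0.044000
Number of cashflows N = 20
Cashflows (t years, CF_t, discount factor 1/(1+y/m)^(m*t), PV):
  t = 0.5000: CF_t = 22.000000, DF = 0.957854, PV = 21.072797
  t = 1.0000: CF_t = 22.000000, DF = 0.917485, PV = 20.184671
  t = 1.5000: CF_t = 22.000000, DF = 0.878817, PV = 19.333976
  t = 2.0000: CF_t = 22.000000, DF = 0.841779, PV = 18.519135
  t = 2.5000: CF_t = 22.000000, DF = 0.806302, PV = 17.738635
  t = 3.0000: CF_t = 22.000000, DF = 0.772320, PV = 16.991029
  t = 3.5000: CF_t = 22.000000, DF = 0.739770, PV = 16.274932
  t = 4.0000: CF_t = 22.000000, DF = 0.708592, PV = 15.589016
  t = 4.5000: CF_t = 22.000000, DF = 0.678728, PV = 14.932007
  t = 5.0000: CF_t = 22.000000, DF = 0.650122, PV = 14.302689
  t = 5.5000: CF_t = 22.000000, DF = 0.622722, PV = 13.699894
  t = 6.0000: CF_t = 22.000000, DF = 0.596477, PV = 13.122503
  t = 6.5000: CF_t = 22.000000, DF = 0.571339, PV = 12.569448
  t = 7.0000: CF_t = 22.000000, DF = 0.547259, PV = 12.039701
  t = 7.5000: CF_t = 22.000000, DF = 0.524195, PV = 11.532281
  t = 8.0000: CF_t = 22.000000, DF = 0.502102, PV = 11.046246
  t = 8.5000: CF_t = 22.000000, DF = 0.480941, PV = 10.580695
  t = 9.0000: CF_t = 22.000000, DF = 0.460671, PV = 10.134766
  t = 9.5000: CF_t = 22.000000, DF = 0.441256, PV = 9.707630
  t = 10.0000: CF_t = 1022.000000, DF = 0.422659, PV = 431.957404
Price P = sum_t PV_t = 711.329454
Convexity numerator sum_t t*(t + 1/m) * CF_t / (1+y/m)^(m*t + 2):
  t = 0.5000: term = 9.666988
  t = 1.0000: term = 27.778702
  t = 1.5000: term = 53.215904
  t = 2.0000: term = 84.955147
  t = 2.5000: term = 122.061992
  t = 3.0000: term = 163.684664
  t = 3.5000: term = 209.048102
  t = 4.0000: term = 257.448401
  t = 4.5000: term = 308.247607
  t = 5.0000: term = 360.868846
  t = 5.5000: term = 414.791777
  t = 6.0000: term = 469.548337
  t = 6.5000: term = 524.718767
  t = 7.0000: term = 579.927904
  t = 7.5000: term = 634.841712
  t = 8.0000: term = 689.164055
  t = 8.5000: term = 742.633680
  t = 9.0000: term = 795.021406
  t = 9.5000: term = 846.127507
  t = 10.0000: term = 41613.018949
Convexity = (1/P) * sum = 48906.770445 / 711.329454 = 68.754035

Answer: Convexity = 68.7540


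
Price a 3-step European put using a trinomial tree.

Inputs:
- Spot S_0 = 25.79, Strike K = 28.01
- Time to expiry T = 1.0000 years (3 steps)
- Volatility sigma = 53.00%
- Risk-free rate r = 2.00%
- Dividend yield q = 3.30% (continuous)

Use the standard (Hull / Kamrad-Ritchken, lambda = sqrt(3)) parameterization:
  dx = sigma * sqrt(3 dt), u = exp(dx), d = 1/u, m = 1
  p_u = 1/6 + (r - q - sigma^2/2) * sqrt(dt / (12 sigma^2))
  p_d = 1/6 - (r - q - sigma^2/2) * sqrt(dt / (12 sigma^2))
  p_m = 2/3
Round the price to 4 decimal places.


Answer: Price = V(0,0) = 6.6251

Derivation:
dt = T/N = 0.333333; dx = sigma*sqrt(3*dt) = 0.530000
u = exp(dx) = 1.698932; d = 1/u = 0.588605
p_u = 0.118412, p_m = 0.666667, p_d = 0.214921
Discount per step: exp(-r*dt) = 0.993356
Stock lattice S(k, j) with j the centered position index:
  k=0: S(0,+0) = 25.7900
  k=1: S(1,-1) = 15.1801; S(1,+0) = 25.7900; S(1,+1) = 43.8155
  k=2: S(2,-2) = 8.9351; S(2,-1) = 15.1801; S(2,+0) = 25.7900; S(2,+1) = 43.8155; S(2,+2) = 74.4395
  k=3: S(3,-3) = 5.2592; S(3,-2) = 8.9351; S(3,-1) = 15.1801; S(3,+0) = 25.7900; S(3,+1) = 43.8155; S(3,+2) = 74.4395; S(3,+3) = 126.4677
Terminal payoffs V(N, j) = max(K - S_T, 0):
  V(3,-3) = 22.750758; V(3,-2) = 19.074905; V(3,-1) = 12.829878; V(3,+0) = 2.220000; V(3,+1) = 0.000000; V(3,+2) = 0.000000; V(3,+3) = 0.000000
Backward induction: V(k, j) = exp(-r*dt) * [p_u * V(k+1, j+1) + p_m * V(k+1, j) + p_d * V(k+1, j-1)]
  V(2,-2) = exp(-r*dt) * [p_u*12.829878 + p_m*19.074905 + p_d*22.750758] = 18.998360
  V(2,-1) = exp(-r*dt) * [p_u*2.220000 + p_m*12.829878 + p_d*19.074905] = 12.829913
  V(2,+0) = exp(-r*dt) * [p_u*0.000000 + p_m*2.220000 + p_d*12.829878] = 4.209260
  V(2,+1) = exp(-r*dt) * [p_u*0.000000 + p_m*0.000000 + p_d*2.220000] = 0.473955
  V(2,+2) = exp(-r*dt) * [p_u*0.000000 + p_m*0.000000 + p_d*0.000000] = 0.000000
  V(1,-1) = exp(-r*dt) * [p_u*4.209260 + p_m*12.829913 + p_d*18.998360] = 13.047581
  V(1,+0) = exp(-r*dt) * [p_u*0.473955 + p_m*4.209260 + p_d*12.829913] = 5.582377
  V(1,+1) = exp(-r*dt) * [p_u*0.000000 + p_m*0.473955 + p_d*4.209260] = 1.212520
  V(0,+0) = exp(-r*dt) * [p_u*1.212520 + p_m*5.582377 + p_d*13.047581] = 6.625051


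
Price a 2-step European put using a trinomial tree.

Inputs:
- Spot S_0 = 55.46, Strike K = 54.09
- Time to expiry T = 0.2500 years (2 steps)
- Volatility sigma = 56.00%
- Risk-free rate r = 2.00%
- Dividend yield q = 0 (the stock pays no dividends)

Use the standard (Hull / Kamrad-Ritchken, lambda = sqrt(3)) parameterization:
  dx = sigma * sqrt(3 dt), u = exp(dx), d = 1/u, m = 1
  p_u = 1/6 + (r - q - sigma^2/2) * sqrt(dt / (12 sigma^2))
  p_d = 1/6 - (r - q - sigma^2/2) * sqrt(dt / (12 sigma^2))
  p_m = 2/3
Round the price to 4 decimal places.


Answer: Price = V(0,0) = 4.6998

Derivation:
dt = T/N = 0.125000; dx = sigma*sqrt(3*dt) = 0.342929
u = exp(dx) = 1.409068; d = 1/u = 0.709689
p_u = 0.141734, p_m = 0.666667, p_d = 0.191599
Discount per step: exp(-r*dt) = 0.997503
Stock lattice S(k, j) with j the centered position index:
  k=0: S(0,+0) = 55.4600
  k=1: S(1,-1) = 39.3593; S(1,+0) = 55.4600; S(1,+1) = 78.1469
  k=2: S(2,-2) = 27.9329; S(2,-1) = 39.3593; S(2,+0) = 55.4600; S(2,+1) = 78.1469; S(2,+2) = 110.1143
Terminal payoffs V(N, j) = max(K - S_T, 0):
  V(2,-2) = 26.157108; V(2,-1) = 14.730653; V(2,+0) = 0.000000; V(2,+1) = 0.000000; V(2,+2) = 0.000000
Backward induction: V(k, j) = exp(-r*dt) * [p_u * V(k+1, j+1) + p_m * V(k+1, j) + p_d * V(k+1, j-1)]
  V(1,-1) = exp(-r*dt) * [p_u*0.000000 + p_m*14.730653 + p_d*26.157108] = 14.795077
  V(1,+0) = exp(-r*dt) * [p_u*0.000000 + p_m*0.000000 + p_d*14.730653] = 2.815331
  V(1,+1) = exp(-r*dt) * [p_u*0.000000 + p_m*0.000000 + p_d*0.000000] = 0.000000
  V(0,+0) = exp(-r*dt) * [p_u*0.000000 + p_m*2.815331 + p_d*14.795077] = 4.699844


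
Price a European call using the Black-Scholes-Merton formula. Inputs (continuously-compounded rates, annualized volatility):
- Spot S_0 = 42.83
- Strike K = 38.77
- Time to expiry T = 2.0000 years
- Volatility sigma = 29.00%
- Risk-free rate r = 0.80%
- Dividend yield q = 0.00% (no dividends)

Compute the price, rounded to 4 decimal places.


d1 = (ln(S/K) + (r - q + 0.5*sigma^2) * T) / (sigma * sqrt(T)) = 0.48690895
d2 = d1 - sigma * sqrt(T) = 0.07678702
exp(-rT) = 0.98412732; exp(-qT) = 1.00000000
C = S_0 * exp(-qT) * N(d1) - K * exp(-rT) * N(d2)
N(d1) = 0.68683857; N(d2) = 0.53060351
C = 42.8300 * 1.00000000 * 0.68683857 - 38.7700 * 0.98412732 * 0.53060351 = 9.1723

Answer: Price = 9.1723


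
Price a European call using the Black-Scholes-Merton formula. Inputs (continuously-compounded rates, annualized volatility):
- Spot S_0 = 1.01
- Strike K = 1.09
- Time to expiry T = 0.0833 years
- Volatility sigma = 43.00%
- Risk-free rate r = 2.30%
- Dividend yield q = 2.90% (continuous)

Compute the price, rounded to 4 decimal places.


Answer: Price = 0.0213

Derivation:
d1 = (ln(S/K) + (r - q + 0.5*sigma^2) * T) / (sigma * sqrt(T)) = -0.55618882
d2 = d1 - sigma * sqrt(T) = -0.68029430
exp(-rT) = 0.99808593; exp(-qT) = 0.99758722
C = S_0 * exp(-qT) * N(d1) - K * exp(-rT) * N(d2)
N(d1) = 0.28904089; N(d2) = 0.24815907
C = 1.0100 * 0.99758722 * 0.28904089 - 1.0900 * 0.99808593 * 0.24815907 = 0.0213


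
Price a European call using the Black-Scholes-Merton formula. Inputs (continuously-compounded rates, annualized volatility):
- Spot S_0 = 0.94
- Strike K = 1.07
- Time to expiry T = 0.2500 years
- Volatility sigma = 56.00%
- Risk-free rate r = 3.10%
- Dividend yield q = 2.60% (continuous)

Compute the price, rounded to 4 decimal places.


Answer: Price = 0.0585

Derivation:
d1 = (ln(S/K) + (r - q + 0.5*sigma^2) * T) / (sigma * sqrt(T)) = -0.31815733
d2 = d1 - sigma * sqrt(T) = -0.59815733
exp(-rT) = 0.99227995; exp(-qT) = 0.99352108
C = S_0 * exp(-qT) * N(d1) - K * exp(-rT) * N(d2)
N(d1) = 0.37518280; N(d2) = 0.27486748
C = 0.9400 * 0.99352108 * 0.37518280 - 1.0700 * 0.99227995 * 0.27486748 = 0.0585


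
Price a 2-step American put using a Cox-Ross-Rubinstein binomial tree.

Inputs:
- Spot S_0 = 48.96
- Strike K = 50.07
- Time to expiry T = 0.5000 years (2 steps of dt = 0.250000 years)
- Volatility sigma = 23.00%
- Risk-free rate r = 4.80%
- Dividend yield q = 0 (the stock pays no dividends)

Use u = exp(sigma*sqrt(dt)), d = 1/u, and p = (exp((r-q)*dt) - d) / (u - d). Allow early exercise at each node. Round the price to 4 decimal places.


dt = T/N = 0.250000
u = exp(sigma*sqrt(dt)) = 1.121873; d = 1/u = 0.891366
p = (exp((r-q)*dt) - d) / (u - d) = 0.523654
Discount per step: exp(-r*dt) = 0.988072
Stock lattice S(k, i) with i counting down-moves:
  k=0: S(0,0) = 48.9600
  k=1: S(1,0) = 54.9269; S(1,1) = 43.6413
  k=2: S(2,0) = 61.6211; S(2,1) = 48.9600; S(2,2) = 38.9004
Terminal payoffs V(N, i) = max(K - S_T, 0):
  V(2,0) = 0.000000; V(2,1) = 1.110000; V(2,2) = 11.169635
Backward induction: V(k, i) = exp(-r*dt) * [p * V(k+1, i) + (1-p) * V(k+1, i+1)]; then take max(V_cont, immediate exercise) for American.
  V(1,0) = exp(-r*dt) * [p*0.000000 + (1-p)*1.110000] = 0.522437; exercise = 0.000000; V(1,0) = max -> 0.522437
  V(1,1) = exp(-r*dt) * [p*1.110000 + (1-p)*11.169635] = 5.831464; exercise = 6.428714; V(1,1) = max -> 6.428714
  V(0,0) = exp(-r*dt) * [p*0.522437 + (1-p)*6.428714] = 3.296075; exercise = 1.110000; V(0,0) = max -> 3.296075

Answer: Price = V(0,0) = 3.2961


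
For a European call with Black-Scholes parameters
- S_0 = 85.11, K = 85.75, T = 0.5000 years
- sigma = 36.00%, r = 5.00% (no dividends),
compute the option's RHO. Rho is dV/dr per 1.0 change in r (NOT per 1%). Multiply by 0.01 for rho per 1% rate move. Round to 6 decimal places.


d1 = 0.1960589136; d2 = -0.0584995276
phi(d1) = 0.3913480028; exp(-qT) = 1.0000000000; exp(-rT) = 0.9753099120
N(d2) = 0.4766753694
Rho = K*T*exp(-rT)*N(d2) = 85.7500 * 0.5000 * 0.9753099120 * 0.4766753694 = 19.932854

Answer: Rho = 19.932854


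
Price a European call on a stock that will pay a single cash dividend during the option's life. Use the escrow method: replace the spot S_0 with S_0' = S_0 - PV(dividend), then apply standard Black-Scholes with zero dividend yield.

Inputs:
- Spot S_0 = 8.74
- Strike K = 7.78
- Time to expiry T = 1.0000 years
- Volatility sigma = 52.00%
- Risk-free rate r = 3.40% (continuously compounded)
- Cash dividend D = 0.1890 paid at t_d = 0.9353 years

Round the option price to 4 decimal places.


Answer: Price = 2.2169

Derivation:
PV(D) = D * exp(-r * t_d) = 0.1890 * 0.96870011 = 0.18308432
S_0' = S_0 - PV(D) = 8.7400 - 0.18308432 = 8.55691568
d1 = (ln(S_0'/K) + (r + sigma^2/2)*T) / (sigma*sqrt(T)) = 0.50842975
d2 = d1 - sigma*sqrt(T) = -0.01157025
exp(-rT) = 0.96657150
N(d1) = 0.69442400; N(d2) = 0.49538424
C = S_0' * N(d1) - K * exp(-rT) * N(d2) = 8.55691568 * 0.69442400 - 7.7800 * 0.96657150 * 0.49538424 = 2.2169


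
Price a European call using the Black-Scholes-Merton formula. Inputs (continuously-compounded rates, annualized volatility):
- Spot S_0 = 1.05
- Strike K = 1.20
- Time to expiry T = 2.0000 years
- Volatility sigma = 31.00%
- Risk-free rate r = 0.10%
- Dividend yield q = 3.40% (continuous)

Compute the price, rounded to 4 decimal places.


d1 = (ln(S/K) + (r - q + 0.5*sigma^2) * T) / (sigma * sqrt(T)) = -0.23592593
d2 = d1 - sigma * sqrt(T) = -0.67433214
exp(-rT) = 0.99800200; exp(-qT) = 0.93426047
C = S_0 * exp(-qT) * N(d1) - K * exp(-rT) * N(d2)
N(d1) = 0.40674507; N(d2) = 0.25005009
C = 1.0500 * 0.93426047 * 0.40674507 - 1.2000 * 0.99800200 * 0.25005009 = 0.0995

Answer: Price = 0.0995


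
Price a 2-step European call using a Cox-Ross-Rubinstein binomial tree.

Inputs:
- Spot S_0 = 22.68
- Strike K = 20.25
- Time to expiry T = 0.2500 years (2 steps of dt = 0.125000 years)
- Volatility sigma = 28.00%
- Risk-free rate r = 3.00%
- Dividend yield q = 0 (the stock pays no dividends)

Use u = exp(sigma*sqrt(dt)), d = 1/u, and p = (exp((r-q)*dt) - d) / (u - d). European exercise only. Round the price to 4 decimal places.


dt = T/N = 0.125000
u = exp(sigma*sqrt(dt)) = 1.104061; d = 1/u = 0.905747
p = (exp((r-q)*dt) - d) / (u - d) = 0.494216
Discount per step: exp(-r*dt) = 0.996257
Stock lattice S(k, i) with i counting down-moves:
  k=0: S(0,0) = 22.6800
  k=1: S(1,0) = 25.0401; S(1,1) = 20.5423
  k=2: S(2,0) = 27.6458; S(2,1) = 22.6800; S(2,2) = 18.6062
Terminal payoffs V(N, i) = max(S_T - K, 0):
  V(2,0) = 7.395788; V(2,1) = 2.430000; V(2,2) = 0.000000
Backward induction: V(k, i) = exp(-r*dt) * [p * V(k+1, i) + (1-p) * V(k+1, i+1)].
  V(1,0) = exp(-r*dt) * [p*7.395788 + (1-p)*2.430000] = 4.865893
  V(1,1) = exp(-r*dt) * [p*2.430000 + (1-p)*0.000000] = 1.196451
  V(0,0) = exp(-r*dt) * [p*4.865893 + (1-p)*1.196451] = 2.998683

Answer: Price = V(0,0) = 2.9987


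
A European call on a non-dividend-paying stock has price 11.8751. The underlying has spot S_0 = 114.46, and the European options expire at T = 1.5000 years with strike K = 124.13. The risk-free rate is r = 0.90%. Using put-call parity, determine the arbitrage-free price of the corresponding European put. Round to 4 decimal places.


Put-call parity: C - P = S_0 * exp(-qT) - K * exp(-rT).
S_0 * exp(-qT) = 114.4600 * 1.00000000 = 114.46000000
K * exp(-rT) = 124.1300 * 0.98659072 = 122.46550562
P = C - S*exp(-qT) + K*exp(-rT)
P = 11.8751 - 114.46000000 + 122.46550562 = 19.8806

Answer: Put price = 19.8806


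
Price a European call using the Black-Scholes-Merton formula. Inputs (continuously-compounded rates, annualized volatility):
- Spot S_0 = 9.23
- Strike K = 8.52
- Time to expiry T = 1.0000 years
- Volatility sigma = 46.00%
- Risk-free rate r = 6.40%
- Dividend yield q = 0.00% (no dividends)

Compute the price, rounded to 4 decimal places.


d1 = (ln(S/K) + (r - q + 0.5*sigma^2) * T) / (sigma * sqrt(T)) = 0.54313632
d2 = d1 - sigma * sqrt(T) = 0.08313632
exp(-rT) = 0.93800500; exp(-qT) = 1.00000000
C = S_0 * exp(-qT) * N(d1) - K * exp(-rT) * N(d2)
N(d1) = 0.70648203; N(d2) = 0.53312843
C = 9.2300 * 1.00000000 * 0.70648203 - 8.5200 * 0.93800500 * 0.53312843 = 2.2602

Answer: Price = 2.2602


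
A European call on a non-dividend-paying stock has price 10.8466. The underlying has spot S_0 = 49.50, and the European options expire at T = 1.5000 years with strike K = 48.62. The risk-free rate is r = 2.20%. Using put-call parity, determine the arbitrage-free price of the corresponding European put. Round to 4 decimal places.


Put-call parity: C - P = S_0 * exp(-qT) - K * exp(-rT).
S_0 * exp(-qT) = 49.5000 * 1.00000000 = 49.50000000
K * exp(-rT) = 48.6200 * 0.96753856 = 47.04172477
P = C - S*exp(-qT) + K*exp(-rT)
P = 10.8466 - 49.50000000 + 47.04172477 = 8.3883

Answer: Put price = 8.3883


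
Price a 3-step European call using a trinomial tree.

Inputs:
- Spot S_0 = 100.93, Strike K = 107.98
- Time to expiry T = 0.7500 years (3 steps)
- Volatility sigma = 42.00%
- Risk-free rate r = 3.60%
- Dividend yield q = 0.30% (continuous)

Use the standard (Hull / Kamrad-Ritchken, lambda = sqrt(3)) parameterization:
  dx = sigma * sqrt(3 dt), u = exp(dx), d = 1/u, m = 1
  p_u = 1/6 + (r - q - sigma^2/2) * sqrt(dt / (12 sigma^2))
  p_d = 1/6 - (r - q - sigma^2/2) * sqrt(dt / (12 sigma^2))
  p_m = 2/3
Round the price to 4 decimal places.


dt = T/N = 0.250000; dx = sigma*sqrt(3*dt) = 0.363731
u = exp(dx) = 1.438687; d = 1/u = 0.695078
p_u = 0.147697, p_m = 0.666667, p_d = 0.185637
Discount per step: exp(-r*dt) = 0.991040
Stock lattice S(k, j) with j the centered position index:
  k=0: S(0,+0) = 100.9300
  k=1: S(1,-1) = 70.1543; S(1,+0) = 100.9300; S(1,+1) = 145.2066
  k=2: S(2,-2) = 48.7627; S(2,-1) = 70.1543; S(2,+0) = 100.9300; S(2,+1) = 145.2066; S(2,+2) = 208.9069
  k=3: S(3,-3) = 33.8939; S(3,-2) = 48.7627; S(3,-1) = 70.1543; S(3,+0) = 100.9300; S(3,+1) = 145.2066; S(3,+2) = 208.9069; S(3,+3) = 300.5515
Terminal payoffs V(N, j) = max(S_T - K, 0):
  V(3,-3) = 0.000000; V(3,-2) = 0.000000; V(3,-1) = 0.000000; V(3,+0) = 0.000000; V(3,+1) = 37.226647; V(3,+2) = 100.926868; V(3,+3) = 192.571529
Backward induction: V(k, j) = exp(-r*dt) * [p_u * V(k+1, j+1) + p_m * V(k+1, j) + p_d * V(k+1, j-1)]
  V(2,-2) = exp(-r*dt) * [p_u*0.000000 + p_m*0.000000 + p_d*0.000000] = 0.000000
  V(2,-1) = exp(-r*dt) * [p_u*0.000000 + p_m*0.000000 + p_d*0.000000] = 0.000000
  V(2,+0) = exp(-r*dt) * [p_u*37.226647 + p_m*0.000000 + p_d*0.000000] = 5.448986
  V(2,+1) = exp(-r*dt) * [p_u*100.926868 + p_m*37.226647 + p_d*0.000000] = 39.368403
  V(2,+2) = exp(-r*dt) * [p_u*192.571529 + p_m*100.926868 + p_d*37.226647] = 101.717778
  V(1,-1) = exp(-r*dt) * [p_u*5.448986 + p_m*0.000000 + p_d*0.000000] = 0.797586
  V(1,+0) = exp(-r*dt) * [p_u*39.368403 + p_m*5.448986 + p_d*0.000000] = 9.362593
  V(1,+1) = exp(-r*dt) * [p_u*101.717778 + p_m*39.368403 + p_d*5.448986] = 41.901686
  V(0,+0) = exp(-r*dt) * [p_u*41.901686 + p_m*9.362593 + p_d*0.797586] = 12.465827

Answer: Price = V(0,0) = 12.4658


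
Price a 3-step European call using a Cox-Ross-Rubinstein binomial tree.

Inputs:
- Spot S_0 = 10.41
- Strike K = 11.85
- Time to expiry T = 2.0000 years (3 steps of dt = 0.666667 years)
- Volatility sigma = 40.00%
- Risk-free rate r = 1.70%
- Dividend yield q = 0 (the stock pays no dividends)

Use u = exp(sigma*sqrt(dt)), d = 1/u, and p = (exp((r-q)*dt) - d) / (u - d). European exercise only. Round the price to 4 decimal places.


Answer: Price = V(0,0) = 2.0769

Derivation:
dt = T/N = 0.666667
u = exp(sigma*sqrt(dt)) = 1.386245; d = 1/u = 0.721373
p = (exp((r-q)*dt) - d) / (u - d) = 0.436211
Discount per step: exp(-r*dt) = 0.988731
Stock lattice S(k, i) with i counting down-moves:
  k=0: S(0,0) = 10.4100
  k=1: S(1,0) = 14.4308; S(1,1) = 7.5095
  k=2: S(2,0) = 20.0046; S(2,1) = 10.4100; S(2,2) = 5.4171
  k=3: S(3,0) = 27.7313; S(3,1) = 14.4308; S(3,2) = 7.5095; S(3,3) = 3.9078
Terminal payoffs V(N, i) = max(S_T - K, 0):
  V(3,0) = 15.881329; V(3,1) = 2.580810; V(3,2) = 0.000000; V(3,3) = 0.000000
Backward induction: V(k, i) = exp(-r*dt) * [p * V(k+1, i) + (1-p) * V(k+1, i+1)].
  V(2,0) = exp(-r*dt) * [p*15.881329 + (1-p)*2.580810] = 8.288180
  V(2,1) = exp(-r*dt) * [p*2.580810 + (1-p)*0.000000] = 1.113092
  V(2,2) = exp(-r*dt) * [p*0.000000 + (1-p)*0.000000] = 0.000000
  V(1,0) = exp(-r*dt) * [p*8.288180 + (1-p)*1.113092] = 4.195131
  V(1,1) = exp(-r*dt) * [p*1.113092 + (1-p)*0.000000] = 0.480071
  V(0,0) = exp(-r*dt) * [p*4.195131 + (1-p)*0.480071] = 2.076950


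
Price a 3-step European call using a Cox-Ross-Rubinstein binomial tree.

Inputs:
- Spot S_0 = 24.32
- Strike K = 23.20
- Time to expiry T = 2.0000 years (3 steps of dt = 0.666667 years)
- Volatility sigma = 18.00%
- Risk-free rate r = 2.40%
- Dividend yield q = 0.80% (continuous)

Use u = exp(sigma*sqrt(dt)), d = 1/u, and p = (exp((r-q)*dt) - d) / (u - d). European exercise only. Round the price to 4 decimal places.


dt = T/N = 0.666667
u = exp(sigma*sqrt(dt)) = 1.158319; d = 1/u = 0.863320
p = (exp((r-q)*dt) - d) / (u - d) = 0.499676
Discount per step: exp(-r*dt) = 0.984127
Stock lattice S(k, i) with i counting down-moves:
  k=0: S(0,0) = 24.3200
  k=1: S(1,0) = 28.1703; S(1,1) = 20.9960
  k=2: S(2,0) = 32.6302; S(2,1) = 24.3200; S(2,2) = 18.1262
  k=3: S(3,0) = 37.7961; S(3,1) = 28.1703; S(3,2) = 20.9960; S(3,3) = 15.6487
Terminal payoffs V(N, i) = max(S_T - K, 0):
  V(3,0) = 14.596149; V(3,1) = 4.970306; V(3,2) = 0.000000; V(3,3) = 0.000000
Backward induction: V(k, i) = exp(-r*dt) * [p * V(k+1, i) + (1-p) * V(k+1, i+1)].
  V(2,0) = exp(-r*dt) * [p*14.596149 + (1-p)*4.970306] = 9.624868
  V(2,1) = exp(-r*dt) * [p*4.970306 + (1-p)*0.000000] = 2.444120
  V(2,2) = exp(-r*dt) * [p*0.000000 + (1-p)*0.000000] = 0.000000
  V(1,0) = exp(-r*dt) * [p*9.624868 + (1-p)*2.444120] = 5.936418
  V(1,1) = exp(-r*dt) * [p*2.444120 + (1-p)*0.000000] = 1.201882
  V(0,0) = exp(-r*dt) * [p*5.936418 + (1-p)*1.201882] = 3.510987

Answer: Price = V(0,0) = 3.5110


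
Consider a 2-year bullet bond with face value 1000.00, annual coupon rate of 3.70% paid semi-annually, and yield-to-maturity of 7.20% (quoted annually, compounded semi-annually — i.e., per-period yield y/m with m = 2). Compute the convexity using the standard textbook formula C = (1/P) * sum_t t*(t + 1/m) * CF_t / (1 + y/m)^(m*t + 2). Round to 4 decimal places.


Answer: Convexity = 4.4854

Derivation:
Coupon per period c = face * coupon_rate / m = 18.500000
Periods per year m = 2; per-period yield y/m = 0.036000
Number of cashflows N = 4
Cashflows (t years, CF_t, discount factor 1/(1+y/m)^(m*t), PV):
  t = 0.5000: CF_t = 18.500000, DF = 0.965251, PV = 17.857143
  t = 1.0000: CF_t = 18.500000, DF = 0.931709, PV = 17.236624
  t = 1.5000: CF_t = 18.500000, DF = 0.899333, PV = 16.637668
  t = 2.0000: CF_t = 1018.500000, DF = 0.868082, PV = 884.141980
Price P = sum_t PV_t = 935.873415
Convexity numerator sum_t t*(t + 1/m) * CF_t / (1+y/m)^(m*t + 2):
  t = 0.5000: term = 8.318834
  t = 1.0000: term = 24.089288
  t = 1.5000: term = 46.504417
  t = 2.0000: term = 4118.817082
Convexity = (1/P) * sum = 4197.729621 / 935.873415 = 4.485360


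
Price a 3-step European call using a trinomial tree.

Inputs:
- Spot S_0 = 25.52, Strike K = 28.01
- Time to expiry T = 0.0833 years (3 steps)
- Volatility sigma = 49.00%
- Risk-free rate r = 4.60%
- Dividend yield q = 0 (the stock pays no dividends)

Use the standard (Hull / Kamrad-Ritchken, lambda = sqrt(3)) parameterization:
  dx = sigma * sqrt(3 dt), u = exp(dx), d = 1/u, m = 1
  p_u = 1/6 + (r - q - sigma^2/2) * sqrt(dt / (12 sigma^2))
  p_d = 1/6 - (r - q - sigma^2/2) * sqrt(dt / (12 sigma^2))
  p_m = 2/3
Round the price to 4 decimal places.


Answer: Price = V(0,0) = 0.6525

Derivation:
dt = T/N = 0.027767; dx = sigma*sqrt(3*dt) = 0.141423
u = exp(dx) = 1.151911; d = 1/u = 0.868122
p_u = 0.159397, p_m = 0.666667, p_d = 0.173936
Discount per step: exp(-r*dt) = 0.998724
Stock lattice S(k, j) with j the centered position index:
  k=0: S(0,+0) = 25.5200
  k=1: S(1,-1) = 22.1545; S(1,+0) = 25.5200; S(1,+1) = 29.3968
  k=2: S(2,-2) = 19.2328; S(2,-1) = 22.1545; S(2,+0) = 25.5200; S(2,+1) = 29.3968; S(2,+2) = 33.8625
  k=3: S(3,-3) = 16.6964; S(3,-2) = 19.2328; S(3,-1) = 22.1545; S(3,+0) = 25.5200; S(3,+1) = 29.3968; S(3,+2) = 33.8625; S(3,+3) = 39.0066
Terminal payoffs V(N, j) = max(S_T - K, 0):
  V(3,-3) = 0.000000; V(3,-2) = 0.000000; V(3,-1) = 0.000000; V(3,+0) = 0.000000; V(3,+1) = 1.386775; V(3,+2) = 5.852476; V(3,+3) = 10.996567
Backward induction: V(k, j) = exp(-r*dt) * [p_u * V(k+1, j+1) + p_m * V(k+1, j) + p_d * V(k+1, j-1)]
  V(2,-2) = exp(-r*dt) * [p_u*0.000000 + p_m*0.000000 + p_d*0.000000] = 0.000000
  V(2,-1) = exp(-r*dt) * [p_u*0.000000 + p_m*0.000000 + p_d*0.000000] = 0.000000
  V(2,+0) = exp(-r*dt) * [p_u*1.386775 + p_m*0.000000 + p_d*0.000000] = 0.220766
  V(2,+1) = exp(-r*dt) * [p_u*5.852476 + p_m*1.386775 + p_d*0.000000] = 1.855014
  V(2,+2) = exp(-r*dt) * [p_u*10.996567 + p_m*5.852476 + p_d*1.386775] = 5.888158
  V(1,-1) = exp(-r*dt) * [p_u*0.220766 + p_m*0.000000 + p_d*0.000000] = 0.035145
  V(1,+0) = exp(-r*dt) * [p_u*1.855014 + p_m*0.220766 + p_d*0.000000] = 0.442296
  V(1,+1) = exp(-r*dt) * [p_u*5.888158 + p_m*1.855014 + p_d*0.220766] = 2.210806
  V(0,+0) = exp(-r*dt) * [p_u*2.210806 + p_m*0.442296 + p_d*0.035145] = 0.652539


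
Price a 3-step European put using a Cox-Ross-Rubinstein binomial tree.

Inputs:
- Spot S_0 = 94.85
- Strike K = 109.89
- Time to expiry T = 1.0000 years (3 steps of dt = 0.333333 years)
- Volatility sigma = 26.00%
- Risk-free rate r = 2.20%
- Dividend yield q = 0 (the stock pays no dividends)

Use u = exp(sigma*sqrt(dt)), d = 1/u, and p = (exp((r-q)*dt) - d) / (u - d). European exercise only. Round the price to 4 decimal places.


Answer: Price = V(0,0) = 17.1598

Derivation:
dt = T/N = 0.333333
u = exp(sigma*sqrt(dt)) = 1.161963; d = 1/u = 0.860612
p = (exp((r-q)*dt) - d) / (u - d) = 0.486967
Discount per step: exp(-r*dt) = 0.992693
Stock lattice S(k, i) with i counting down-moves:
  k=0: S(0,0) = 94.8500
  k=1: S(1,0) = 110.2122; S(1,1) = 81.6291
  k=2: S(2,0) = 128.0626; S(2,1) = 94.8500; S(2,2) = 70.2510
  k=3: S(3,0) = 148.8040; S(3,1) = 110.2122; S(3,2) = 81.6291; S(3,3) = 60.4589
Terminal payoffs V(N, i) = max(K - S_T, 0):
  V(3,0) = 0.000000; V(3,1) = 0.000000; V(3,2) = 28.260915; V(3,3) = 49.431119
Backward induction: V(k, i) = exp(-r*dt) * [p * V(k+1, i) + (1-p) * V(k+1, i+1)].
  V(2,0) = exp(-r*dt) * [p*0.000000 + (1-p)*0.000000] = 0.000000
  V(2,1) = exp(-r*dt) * [p*0.000000 + (1-p)*28.260915] = 14.392851
  V(2,2) = exp(-r*dt) * [p*28.260915 + (1-p)*49.431119] = 38.836087
  V(1,0) = exp(-r*dt) * [p*0.000000 + (1-p)*14.392851] = 7.330058
  V(1,1) = exp(-r*dt) * [p*14.392851 + (1-p)*38.836087] = 26.736255
  V(0,0) = exp(-r*dt) * [p*7.330058 + (1-p)*26.736255] = 17.159779


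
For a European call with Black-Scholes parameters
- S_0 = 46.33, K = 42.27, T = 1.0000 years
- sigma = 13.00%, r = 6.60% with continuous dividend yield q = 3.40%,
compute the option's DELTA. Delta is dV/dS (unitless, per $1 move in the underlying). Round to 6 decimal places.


d1 = 1.0166314219; d2 = 0.8866314219
phi(d1) = 0.2379467768; exp(-qT) = 0.9665715046; exp(-rT) = 0.9361308643
N(d1) = 0.8453355998
Delta = exp(-qT) * N(d1) = 0.9665715046 * 0.8453355998 = 0.817077

Answer: Delta = 0.817077


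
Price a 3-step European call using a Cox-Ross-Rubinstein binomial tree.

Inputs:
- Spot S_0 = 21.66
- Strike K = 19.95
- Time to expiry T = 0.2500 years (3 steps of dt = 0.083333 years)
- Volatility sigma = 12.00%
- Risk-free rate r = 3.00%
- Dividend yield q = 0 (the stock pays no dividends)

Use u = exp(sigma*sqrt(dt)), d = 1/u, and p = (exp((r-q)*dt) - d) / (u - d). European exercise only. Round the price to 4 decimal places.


Answer: Price = V(0,0) = 1.9039

Derivation:
dt = T/N = 0.083333
u = exp(sigma*sqrt(dt)) = 1.035248; d = 1/u = 0.965952
p = (exp((r-q)*dt) - d) / (u - d) = 0.527463
Discount per step: exp(-r*dt) = 0.997503
Stock lattice S(k, i) with i counting down-moves:
  k=0: S(0,0) = 21.6600
  k=1: S(1,0) = 22.4235; S(1,1) = 20.9225
  k=2: S(2,0) = 23.2139; S(2,1) = 21.6600; S(2,2) = 20.2102
  k=3: S(3,0) = 24.0321; S(3,1) = 22.4235; S(3,2) = 20.9225; S(3,3) = 19.5220
Terminal payoffs V(N, i) = max(S_T - K, 0):
  V(3,0) = 4.082096; V(3,1) = 2.473472; V(3,2) = 0.972523; V(3,3) = 0.000000
Backward induction: V(k, i) = exp(-r*dt) * [p * V(k+1, i) + (1-p) * V(k+1, i+1)].
  V(2,0) = exp(-r*dt) * [p*4.082096 + (1-p)*2.473472] = 3.313667
  V(2,1) = exp(-r*dt) * [p*2.473472 + (1-p)*0.972523] = 1.759813
  V(2,2) = exp(-r*dt) * [p*0.972523 + (1-p)*0.000000] = 0.511689
  V(1,0) = exp(-r*dt) * [p*3.313667 + (1-p)*1.759813] = 2.572973
  V(1,1) = exp(-r*dt) * [p*1.759813 + (1-p)*0.511689] = 1.167107
  V(0,0) = exp(-r*dt) * [p*2.572973 + (1-p)*1.167107] = 1.903883


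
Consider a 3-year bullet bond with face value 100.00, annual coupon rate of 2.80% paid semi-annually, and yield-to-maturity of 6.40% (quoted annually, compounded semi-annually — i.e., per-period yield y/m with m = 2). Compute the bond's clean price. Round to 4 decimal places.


Answer: Price = 90.3134

Derivation:
Coupon per period c = face * coupon_rate / m = 1.400000
Periods per year m = 2; per-period yield y/m = 0.032000
Number of cashflows N = 6
Cashflows (t years, CF_t, discount factor 1/(1+y/m)^(m*t), PV):
  t = 0.5000: CF_t = 1.400000, DF = 0.968992, PV = 1.356589
  t = 1.0000: CF_t = 1.400000, DF = 0.938946, PV = 1.314524
  t = 1.5000: CF_t = 1.400000, DF = 0.909831, PV = 1.273764
  t = 2.0000: CF_t = 1.400000, DF = 0.881620, PV = 1.234267
  t = 2.5000: CF_t = 1.400000, DF = 0.854283, PV = 1.195996
  t = 3.0000: CF_t = 101.400000, DF = 0.827793, PV = 83.938223
Price P = sum_t PV_t = 90.313363


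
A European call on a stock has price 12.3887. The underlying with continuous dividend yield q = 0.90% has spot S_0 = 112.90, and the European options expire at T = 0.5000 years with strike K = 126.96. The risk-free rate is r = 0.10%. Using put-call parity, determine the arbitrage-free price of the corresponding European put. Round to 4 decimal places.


Answer: Put price = 26.8921

Derivation:
Put-call parity: C - P = S_0 * exp(-qT) - K * exp(-rT).
S_0 * exp(-qT) = 112.9000 * 0.99551011 = 112.39309140
K * exp(-rT) = 126.9600 * 0.99950012 = 126.89653587
P = C - S*exp(-qT) + K*exp(-rT)
P = 12.3887 - 112.39309140 + 126.89653587 = 26.8921


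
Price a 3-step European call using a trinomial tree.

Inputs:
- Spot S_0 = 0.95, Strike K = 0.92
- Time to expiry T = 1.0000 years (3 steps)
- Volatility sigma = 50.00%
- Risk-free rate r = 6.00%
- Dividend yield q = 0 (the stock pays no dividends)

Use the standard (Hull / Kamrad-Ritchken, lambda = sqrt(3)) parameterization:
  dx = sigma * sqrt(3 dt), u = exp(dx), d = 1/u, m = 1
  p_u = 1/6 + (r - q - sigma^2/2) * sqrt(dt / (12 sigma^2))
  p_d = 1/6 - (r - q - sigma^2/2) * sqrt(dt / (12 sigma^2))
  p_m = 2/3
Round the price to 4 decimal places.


dt = T/N = 0.333333; dx = sigma*sqrt(3*dt) = 0.500000
u = exp(dx) = 1.648721; d = 1/u = 0.606531
p_u = 0.145000, p_m = 0.666667, p_d = 0.188333
Discount per step: exp(-r*dt) = 0.980199
Stock lattice S(k, j) with j the centered position index:
  k=0: S(0,+0) = 0.9500
  k=1: S(1,-1) = 0.5762; S(1,+0) = 0.9500; S(1,+1) = 1.5663
  k=2: S(2,-2) = 0.3495; S(2,-1) = 0.5762; S(2,+0) = 0.9500; S(2,+1) = 1.5663; S(2,+2) = 2.5824
  k=3: S(3,-3) = 0.2120; S(3,-2) = 0.3495; S(3,-1) = 0.5762; S(3,+0) = 0.9500; S(3,+1) = 1.5663; S(3,+2) = 2.5824; S(3,+3) = 4.2576
Terminal payoffs V(N, j) = max(S_T - K, 0):
  V(3,-3) = 0.000000; V(3,-2) = 0.000000; V(3,-1) = 0.000000; V(3,+0) = 0.030000; V(3,+1) = 0.646285; V(3,+2) = 1.662368; V(3,+3) = 3.337605
Backward induction: V(k, j) = exp(-r*dt) * [p_u * V(k+1, j+1) + p_m * V(k+1, j) + p_d * V(k+1, j-1)]
  V(2,-2) = exp(-r*dt) * [p_u*0.000000 + p_m*0.000000 + p_d*0.000000] = 0.000000
  V(2,-1) = exp(-r*dt) * [p_u*0.030000 + p_m*0.000000 + p_d*0.000000] = 0.004264
  V(2,+0) = exp(-r*dt) * [p_u*0.646285 + p_m*0.030000 + p_d*0.000000] = 0.111460
  V(2,+1) = exp(-r*dt) * [p_u*1.662368 + p_m*0.646285 + p_d*0.030000] = 0.664134
  V(2,+2) = exp(-r*dt) * [p_u*3.337605 + p_m*1.662368 + p_d*0.646285] = 1.679977
  V(1,-1) = exp(-r*dt) * [p_u*0.111460 + p_m*0.004264 + p_d*0.000000] = 0.018628
  V(1,+0) = exp(-r*dt) * [p_u*0.664134 + p_m*0.111460 + p_d*0.004264] = 0.168015
  V(1,+1) = exp(-r*dt) * [p_u*1.679977 + p_m*0.664134 + p_d*0.111460] = 0.693338
  V(0,+0) = exp(-r*dt) * [p_u*0.693338 + p_m*0.168015 + p_d*0.018628] = 0.211774

Answer: Price = V(0,0) = 0.2118


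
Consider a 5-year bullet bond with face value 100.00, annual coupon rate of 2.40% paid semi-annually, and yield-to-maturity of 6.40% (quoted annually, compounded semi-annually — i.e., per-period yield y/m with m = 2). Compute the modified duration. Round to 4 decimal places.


Answer: Modified duration = 4.5638

Derivation:
Coupon per period c = face * coupon_rate / m = 1.200000
Periods per year m = 2; per-period yield y/m = 0.032000
Number of cashflows N = 10
Cashflows (t years, CF_t, discount factor 1/(1+y/m)^(m*t), PV):
  t = 0.5000: CF_t = 1.200000, DF = 0.968992, PV = 1.162791
  t = 1.0000: CF_t = 1.200000, DF = 0.938946, PV = 1.126735
  t = 1.5000: CF_t = 1.200000, DF = 0.909831, PV = 1.091798
  t = 2.0000: CF_t = 1.200000, DF = 0.881620, PV = 1.057943
  t = 2.5000: CF_t = 1.200000, DF = 0.854283, PV = 1.025139
  t = 3.0000: CF_t = 1.200000, DF = 0.827793, PV = 0.993352
  t = 3.5000: CF_t = 1.200000, DF = 0.802125, PV = 0.962550
  t = 4.0000: CF_t = 1.200000, DF = 0.777253, PV = 0.932704
  t = 4.5000: CF_t = 1.200000, DF = 0.753152, PV = 0.903783
  t = 5.0000: CF_t = 101.200000, DF = 0.729799, PV = 73.855619
Price P = sum_t PV_t = 83.112413
First compute Macaulay numerator sum_t t * PV_t:
  t * PV_t at t = 0.5000: 0.581395
  t * PV_t at t = 1.0000: 1.126735
  t * PV_t at t = 1.5000: 1.637696
  t * PV_t at t = 2.0000: 2.115887
  t * PV_t at t = 2.5000: 2.562848
  t * PV_t at t = 3.0000: 2.980055
  t * PV_t at t = 3.5000: 3.368926
  t * PV_t at t = 4.0000: 3.730815
  t * PV_t at t = 4.5000: 4.067022
  t * PV_t at t = 5.0000: 369.278093
Macaulay duration D = 391.449471 / 83.112413 = 4.709880
Modified duration = D / (1 + y/m) = 4.709880 / (1 + 0.032000) = 4.563837


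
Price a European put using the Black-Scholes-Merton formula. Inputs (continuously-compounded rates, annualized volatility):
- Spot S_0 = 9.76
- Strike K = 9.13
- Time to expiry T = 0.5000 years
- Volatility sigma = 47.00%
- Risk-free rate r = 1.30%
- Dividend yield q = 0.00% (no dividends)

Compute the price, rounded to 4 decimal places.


Answer: Price = 0.9278

Derivation:
d1 = (ln(S/K) + (r - q + 0.5*sigma^2) * T) / (sigma * sqrt(T)) = 0.38650669
d2 = d1 - sigma * sqrt(T) = 0.05416650
exp(-rT) = 0.99352108; exp(-qT) = 1.00000000
P = K * exp(-rT) * N(-d2) - S_0 * exp(-qT) * N(-d1)
N(-d1) = 0.34956072; N(-d2) = 0.47840125
P = 9.1300 * 0.99352108 * 0.47840125 - 9.7600 * 1.00000000 * 0.34956072 = 0.9278


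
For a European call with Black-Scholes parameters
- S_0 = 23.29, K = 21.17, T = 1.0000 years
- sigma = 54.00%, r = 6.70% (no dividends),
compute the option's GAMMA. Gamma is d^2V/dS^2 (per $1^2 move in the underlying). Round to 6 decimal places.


d1 = 0.5708129606; d2 = 0.0308129606
phi(d1) = 0.3389670916; exp(-qT) = 1.0000000000; exp(-rT) = 0.9351952013
Gamma = exp(-qT) * phi(d1) / (S * sigma * sqrt(T)) = 1.0000000000 * 0.3389670916 / (23.2900 * 0.5400 * 1.0000000000) = 0.026952

Answer: Gamma = 0.026952


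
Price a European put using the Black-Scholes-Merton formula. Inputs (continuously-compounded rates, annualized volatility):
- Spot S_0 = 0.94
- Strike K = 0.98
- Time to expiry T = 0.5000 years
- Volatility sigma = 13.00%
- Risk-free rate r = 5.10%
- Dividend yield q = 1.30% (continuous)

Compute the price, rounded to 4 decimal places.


d1 = (ln(S/K) + (r - q + 0.5*sigma^2) * T) / (sigma * sqrt(T)) = -0.20068448
d2 = d1 - sigma * sqrt(T) = -0.29260836
exp(-rT) = 0.97482238; exp(-qT) = 0.99352108
P = K * exp(-rT) * N(-d2) - S_0 * exp(-qT) * N(-d1)
N(-d1) = 0.57952735; N(-d2) = 0.61508924
P = 0.9800 * 0.97482238 * 0.61508924 - 0.9400 * 0.99352108 * 0.57952735 = 0.0464

Answer: Price = 0.0464


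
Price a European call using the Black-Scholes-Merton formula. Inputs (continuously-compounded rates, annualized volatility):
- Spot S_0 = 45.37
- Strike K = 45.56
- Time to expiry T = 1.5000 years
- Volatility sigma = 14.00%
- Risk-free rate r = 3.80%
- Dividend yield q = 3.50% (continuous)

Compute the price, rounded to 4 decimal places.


Answer: Price = 2.9476

Derivation:
d1 = (ln(S/K) + (r - q + 0.5*sigma^2) * T) / (sigma * sqrt(T)) = 0.08760399
d2 = d1 - sigma * sqrt(T) = -0.08386029
exp(-rT) = 0.94459407; exp(-qT) = 0.94885432
C = S_0 * exp(-qT) * N(d1) - K * exp(-rT) * N(d2)
N(d1) = 0.53490428; N(d2) = 0.46658376
C = 45.3700 * 0.94885432 * 0.53490428 - 45.5600 * 0.94459407 * 0.46658376 = 2.9476


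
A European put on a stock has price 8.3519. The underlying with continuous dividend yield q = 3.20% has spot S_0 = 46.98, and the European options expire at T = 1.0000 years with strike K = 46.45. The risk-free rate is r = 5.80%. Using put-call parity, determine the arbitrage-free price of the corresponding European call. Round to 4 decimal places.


Answer: Call price = 10.0198

Derivation:
Put-call parity: C - P = S_0 * exp(-qT) - K * exp(-rT).
S_0 * exp(-qT) = 46.9800 * 0.96850658 = 45.50043923
K * exp(-rT) = 46.4500 * 0.94364995 = 43.83254006
C = P + S*exp(-qT) - K*exp(-rT)
C = 8.3519 + 45.50043923 - 43.83254006 = 10.0198


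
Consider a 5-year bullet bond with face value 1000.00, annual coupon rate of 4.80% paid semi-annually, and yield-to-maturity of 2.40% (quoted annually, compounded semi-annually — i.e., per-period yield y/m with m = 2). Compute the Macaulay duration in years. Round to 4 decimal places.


Answer: Macaulay duration = 4.5352 years

Derivation:
Coupon per period c = face * coupon_rate / m = 24.000000
Periods per year m = 2; per-period yield y/m = 0.012000
Number of cashflows N = 10
Cashflows (t years, CF_t, discount factor 1/(1+y/m)^(m*t), PV):
  t = 0.5000: CF_t = 24.000000, DF = 0.988142, PV = 23.715415
  t = 1.0000: CF_t = 24.000000, DF = 0.976425, PV = 23.434205
  t = 1.5000: CF_t = 24.000000, DF = 0.964847, PV = 23.156329
  t = 2.0000: CF_t = 24.000000, DF = 0.953406, PV = 22.881748
  t = 2.5000: CF_t = 24.000000, DF = 0.942101, PV = 22.610423
  t = 3.0000: CF_t = 24.000000, DF = 0.930930, PV = 22.342315
  t = 3.5000: CF_t = 24.000000, DF = 0.919891, PV = 22.077386
  t = 4.0000: CF_t = 24.000000, DF = 0.908983, PV = 21.815599
  t = 4.5000: CF_t = 24.000000, DF = 0.898205, PV = 21.556916
  t = 5.0000: CF_t = 1024.000000, DF = 0.887554, PV = 908.855483
Price P = sum_t PV_t = 1112.445817
Macaulay numerator sum_t t * PV_t:
  t * PV_t at t = 0.5000: 11.857708
  t * PV_t at t = 1.0000: 23.434205
  t * PV_t at t = 1.5000: 34.734493
  t * PV_t at t = 2.0000: 45.763495
  t * PV_t at t = 2.5000: 56.526056
  t * PV_t at t = 3.0000: 67.026944
  t * PV_t at t = 3.5000: 77.270852
  t * PV_t at t = 4.0000: 87.262396
  t * PV_t at t = 4.5000: 97.006122
  t * PV_t at t = 5.0000: 4544.277415
Macaulay duration D = (sum_t t * PV_t) / P = 5045.159686 / 1112.445817 = 4.535196
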